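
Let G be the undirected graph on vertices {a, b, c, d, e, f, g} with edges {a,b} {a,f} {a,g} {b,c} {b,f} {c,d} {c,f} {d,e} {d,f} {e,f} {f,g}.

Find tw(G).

A width-2 tree decomposition is:
Bags: B1 = {a, f, g}  B2 = {a, b, f}  B3 = {b, c, f}  B4 = {c, d, f}  B5 = {d, e, f}
Tree: B1–B2, B2–B3, B3–B4, B4–B5
Every bag has size at most 3, so the width is 3 − 1 = 2 and tw(G) ≤ 2. For the lower bound, the 3 vertices {d, e, f} are pairwise adjacent, and any tree decomposition puts a clique entirely inside one bag — forcing width ≥ 2. Hence tw(G) = 2 exactly.

2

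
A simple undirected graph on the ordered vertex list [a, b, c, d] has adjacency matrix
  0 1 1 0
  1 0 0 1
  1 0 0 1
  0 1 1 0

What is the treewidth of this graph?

2

A width-2 tree decomposition is:
Bags: B1 = {a, b, c}  B2 = {b, c, d}
Tree: B1–B2
Every bag has size at most 3, so the width is 3 − 1 = 2 and tw(G) ≤ 2. For the lower bound, G contains the cycle b–a–c–d–b, so G is not a forest; only forests have treewidth ≤ 1, hence tw(G) ≥ 2. The upper and lower bounds meet at 2, so that is the treewidth.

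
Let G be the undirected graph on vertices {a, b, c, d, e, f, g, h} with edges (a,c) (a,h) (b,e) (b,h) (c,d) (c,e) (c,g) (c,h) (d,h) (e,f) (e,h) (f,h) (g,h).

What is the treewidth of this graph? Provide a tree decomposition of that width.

Each bag holds 3 vertices, so the decomposition has width 2, which upper-bounds the treewidth. On the other hand G contains the 3-clique {c, d, h}. A clique must lie in a single bag of any decomposition, so no decomposition can have width below 2. The upper and lower bounds meet at 2, so that is the treewidth.

Treewidth 2.
One such decomposition:
Bags: B1 = {a, c, h}  B2 = {c, d, h}  B3 = {c, g, h}  B4 = {c, e, h}  B5 = {e, f, h}  B6 = {b, e, h}
Tree: B1–B2, B1–B3, B3–B4, B4–B5, B5–B6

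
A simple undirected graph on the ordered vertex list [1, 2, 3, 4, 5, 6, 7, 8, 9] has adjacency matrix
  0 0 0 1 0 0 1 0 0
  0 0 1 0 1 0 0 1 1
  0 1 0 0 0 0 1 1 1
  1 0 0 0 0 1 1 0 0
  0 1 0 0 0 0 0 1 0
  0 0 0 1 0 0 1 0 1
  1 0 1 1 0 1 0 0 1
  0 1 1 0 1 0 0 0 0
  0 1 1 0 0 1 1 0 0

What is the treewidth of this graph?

2

A width-2 tree decomposition is:
Bags: B1 = {3, 7, 9}  B2 = {2, 3, 9}  B3 = {2, 3, 8}  B4 = {6, 7, 9}  B5 = {4, 6, 7}  B6 = {2, 5, 8}  B7 = {1, 4, 7}
Tree: B1–B2, B2–B3, B1–B4, B4–B5, B3–B6, B5–B7
The largest bag has 3 vertices, giving width 2; this decomposition certifies tw(G) ≤ 2. For the lower bound, the 3 vertices {2, 3, 8} are pairwise adjacent, and any tree decomposition puts a clique entirely inside one bag — forcing width ≥ 2. Hence tw(G) = 2 exactly.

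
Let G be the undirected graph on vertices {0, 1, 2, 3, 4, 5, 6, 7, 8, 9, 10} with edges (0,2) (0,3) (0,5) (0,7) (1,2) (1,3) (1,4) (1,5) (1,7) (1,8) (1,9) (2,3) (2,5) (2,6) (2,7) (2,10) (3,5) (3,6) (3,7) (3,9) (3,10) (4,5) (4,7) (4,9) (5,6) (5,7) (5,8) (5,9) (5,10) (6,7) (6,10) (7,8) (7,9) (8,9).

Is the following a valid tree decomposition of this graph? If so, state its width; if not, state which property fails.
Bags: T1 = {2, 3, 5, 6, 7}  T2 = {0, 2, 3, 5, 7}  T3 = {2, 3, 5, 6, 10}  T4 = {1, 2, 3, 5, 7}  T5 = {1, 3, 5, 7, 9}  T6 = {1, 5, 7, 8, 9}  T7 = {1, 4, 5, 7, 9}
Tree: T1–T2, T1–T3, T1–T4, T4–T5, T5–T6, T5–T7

Vertex coverage: the bags together contain {0, 1, 2, 3, 4, 5, 6, 7, 8, 9, 10}, the full vertex set. Edge coverage: each edge of G has both endpoints in at least one bag. Running intersection: for every vertex, the bags containing it form a connected subtree. All three properties hold, so this is a valid tree decomposition of width max|bag| − 1 = 4, and hence tw(G) ≤ 4.

Yes; width 4.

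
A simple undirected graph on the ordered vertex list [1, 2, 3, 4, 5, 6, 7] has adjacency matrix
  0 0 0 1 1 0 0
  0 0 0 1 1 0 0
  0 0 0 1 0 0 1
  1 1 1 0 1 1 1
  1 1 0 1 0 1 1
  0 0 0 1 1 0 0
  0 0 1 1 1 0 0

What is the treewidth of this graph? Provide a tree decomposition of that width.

Each bag holds 3 vertices, so the decomposition has width 2, which upper-bounds the treewidth. For the lower bound, the 3 vertices {3, 4, 7} are pairwise adjacent, and any tree decomposition puts a clique entirely inside one bag — forcing width ≥ 2. Combining the bounds, tw(G) = 2.

Treewidth 2.
One optimal decomposition is:
Bags: B1 = {4, 5, 6}  B2 = {2, 4, 5}  B3 = {4, 5, 7}  B4 = {3, 4, 7}  B5 = {1, 4, 5}
Tree: B1–B2, B2–B3, B3–B4, B3–B5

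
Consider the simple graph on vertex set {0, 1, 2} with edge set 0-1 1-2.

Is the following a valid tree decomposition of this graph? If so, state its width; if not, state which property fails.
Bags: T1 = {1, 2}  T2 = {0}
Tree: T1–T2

No — edge (1,0) lies in no bag.

A tree decomposition must satisfy three properties: every vertex lies in some bag; for every edge, both endpoints lie together in some bag; and for every vertex, the bags containing it form a connected subtree. Here edge (1,0) lies in no bag, so the decomposition is invalid.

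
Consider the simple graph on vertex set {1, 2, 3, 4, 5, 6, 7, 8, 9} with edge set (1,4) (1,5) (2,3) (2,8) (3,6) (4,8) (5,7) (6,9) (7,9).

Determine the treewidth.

2

A width-2 tree decomposition is:
Bags: B1 = {2, 4, 8}  B2 = {2, 3, 4}  B3 = {3, 4, 6}  B4 = {4, 6, 9}  B5 = {4, 7, 9}  B6 = {4, 5, 7}  B7 = {1, 4, 5}
Tree: B1–B2, B2–B3, B3–B4, B4–B5, B5–B6, B6–B7
Every bag has size at most 3, so the width is 3 − 1 = 2 and tw(G) ≤ 2. Since 4–8–2–3–6–9–7–5–1–4 is a cycle in G, G is not acyclic. Forests are exactly the graphs of treewidth ≤ 1, so tw(G) ≥ 2. Hence tw(G) = 2 exactly.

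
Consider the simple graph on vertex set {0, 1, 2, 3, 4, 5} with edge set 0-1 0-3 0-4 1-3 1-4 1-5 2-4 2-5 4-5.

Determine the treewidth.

2

A width-2 tree decomposition is:
Bags: B1 = {1, 4, 5}  B2 = {0, 1, 4}  B3 = {2, 4, 5}  B4 = {0, 1, 3}
Tree: B1–B2, B1–B3, B2–B4
Every bag has size at most 3, so the width is 3 − 1 = 2 and tw(G) ≤ 2. On the other hand G contains the 3-clique {0, 1, 3}. A clique must lie in a single bag of any decomposition, so no decomposition can have width below 2. Hence tw(G) = 2 exactly.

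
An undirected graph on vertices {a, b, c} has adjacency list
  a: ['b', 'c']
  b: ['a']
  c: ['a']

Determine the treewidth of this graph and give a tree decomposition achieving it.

The largest bag has 2 vertices, giving width 1; this decomposition certifies tw(G) ≤ 1. G has an edge, so its treewidth is at least 1. Combining the bounds, tw(G) = 1.

Treewidth 1.
One optimal decomposition is:
Bags: B1 = {a, b}  B2 = {a, c}
Tree: B1–B2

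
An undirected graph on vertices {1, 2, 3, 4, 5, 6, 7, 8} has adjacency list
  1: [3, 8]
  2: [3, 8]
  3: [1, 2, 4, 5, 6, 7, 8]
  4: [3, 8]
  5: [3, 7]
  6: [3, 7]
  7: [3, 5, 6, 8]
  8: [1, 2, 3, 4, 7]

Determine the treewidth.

A width-2 tree decomposition is:
Bags: B1 = {3, 7, 8}  B2 = {3, 4, 8}  B3 = {3, 6, 7}  B4 = {3, 5, 7}  B5 = {2, 3, 8}  B6 = {1, 3, 8}
Tree: B1–B2, B1–B3, B3–B4, B1–B5, B5–B6
Each bag holds 3 vertices, so the decomposition has width 2, which upper-bounds the treewidth. For the lower bound, the 3 vertices {1, 3, 8} are pairwise adjacent, and any tree decomposition puts a clique entirely inside one bag — forcing width ≥ 2. Combining the bounds, tw(G) = 2.

2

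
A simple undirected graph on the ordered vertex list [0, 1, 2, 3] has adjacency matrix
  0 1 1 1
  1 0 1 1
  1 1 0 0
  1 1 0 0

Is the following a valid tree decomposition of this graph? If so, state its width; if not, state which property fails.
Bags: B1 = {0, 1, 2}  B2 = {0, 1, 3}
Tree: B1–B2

Checking the three conditions: (i) the bags cover all of {0, 1, 2, 3}; (ii) for each edge, some bag contains both endpoints; (iii) the bags containing any fixed vertex form a subtree. All hold, so the decomposition is valid with width 3 − 1 = 2.

Yes; width 2.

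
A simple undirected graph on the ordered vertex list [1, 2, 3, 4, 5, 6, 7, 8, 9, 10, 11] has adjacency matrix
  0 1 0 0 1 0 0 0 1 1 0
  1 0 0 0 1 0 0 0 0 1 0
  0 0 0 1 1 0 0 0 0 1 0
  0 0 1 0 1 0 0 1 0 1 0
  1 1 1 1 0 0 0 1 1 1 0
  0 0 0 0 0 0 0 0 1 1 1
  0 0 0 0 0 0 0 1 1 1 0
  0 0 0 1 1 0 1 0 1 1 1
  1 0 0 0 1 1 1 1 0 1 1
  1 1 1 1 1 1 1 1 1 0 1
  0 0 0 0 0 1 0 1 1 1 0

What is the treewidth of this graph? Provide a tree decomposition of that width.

Each bag holds 4 vertices, so the decomposition has width 3, which upper-bounds the treewidth. On the other hand G contains the 4-clique {8, 9, 10, 11}. A clique must lie in a single bag of any decomposition, so no decomposition can have width below 3. The upper and lower bounds meet at 3, so that is the treewidth.

Treewidth 3.
One such decomposition:
Bags: B1 = {4, 5, 8, 10}  B2 = {5, 8, 9, 10}  B3 = {1, 5, 9, 10}  B4 = {8, 9, 10, 11}  B5 = {6, 9, 10, 11}  B6 = {1, 2, 5, 10}  B7 = {7, 8, 9, 10}  B8 = {3, 4, 5, 10}
Tree: B1–B2, B2–B3, B2–B4, B4–B5, B3–B6, B4–B7, B1–B8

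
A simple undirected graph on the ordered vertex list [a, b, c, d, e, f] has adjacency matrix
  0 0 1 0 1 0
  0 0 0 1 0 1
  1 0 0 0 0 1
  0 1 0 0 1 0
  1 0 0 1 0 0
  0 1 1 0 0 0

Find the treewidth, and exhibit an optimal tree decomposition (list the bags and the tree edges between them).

Treewidth 2.
Bags: B1 = {a, c, f}  B2 = {a, e, f}  B3 = {d, e, f}  B4 = {b, d, f}
Tree: B1–B2, B2–B3, B3–B4

Each bag holds 3 vertices, so the decomposition has width 2, which upper-bounds the treewidth. Since f–c–a–e–d–b–f is a cycle in G, G is not acyclic. Forests are exactly the graphs of treewidth ≤ 1, so tw(G) ≥ 2. Combining the bounds, tw(G) = 2.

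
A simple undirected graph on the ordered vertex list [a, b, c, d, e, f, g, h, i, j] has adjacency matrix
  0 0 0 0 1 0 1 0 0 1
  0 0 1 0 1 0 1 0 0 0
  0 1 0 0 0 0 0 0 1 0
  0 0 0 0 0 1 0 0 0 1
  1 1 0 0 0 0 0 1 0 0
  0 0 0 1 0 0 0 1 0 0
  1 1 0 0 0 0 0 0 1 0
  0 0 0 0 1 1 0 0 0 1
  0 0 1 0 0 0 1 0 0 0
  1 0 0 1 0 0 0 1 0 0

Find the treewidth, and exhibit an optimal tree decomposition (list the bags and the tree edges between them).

Treewidth 2.
Bags: B1 = {d, f, j}  B2 = {f, h, j}  B3 = {a, h, j}  B4 = {a, e, h}  B5 = {a, e, g}  B6 = {b, e, g}  B7 = {b, g, i}  B8 = {b, c, i}
Tree: B1–B2, B2–B3, B3–B4, B4–B5, B5–B6, B6–B7, B7–B8

Every bag has size at most 3, so the width is 3 − 1 = 2 and tw(G) ≤ 2. The edges d–f–h–j–d form a cycle, so G is not a tree and its treewidth is at least 2. Therefore the treewidth is 2.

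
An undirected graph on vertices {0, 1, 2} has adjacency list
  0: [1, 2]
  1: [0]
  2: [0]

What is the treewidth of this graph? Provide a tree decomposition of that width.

The largest bag has 2 vertices, giving width 1; this decomposition certifies tw(G) ≤ 1. Any graph with an edge has treewidth ≥ 1, and G has the edge 2–0. Hence tw(G) = 1 exactly.

Treewidth 1.
One such decomposition:
Bags: B1 = {0, 2}  B2 = {0, 1}
Tree: B1–B2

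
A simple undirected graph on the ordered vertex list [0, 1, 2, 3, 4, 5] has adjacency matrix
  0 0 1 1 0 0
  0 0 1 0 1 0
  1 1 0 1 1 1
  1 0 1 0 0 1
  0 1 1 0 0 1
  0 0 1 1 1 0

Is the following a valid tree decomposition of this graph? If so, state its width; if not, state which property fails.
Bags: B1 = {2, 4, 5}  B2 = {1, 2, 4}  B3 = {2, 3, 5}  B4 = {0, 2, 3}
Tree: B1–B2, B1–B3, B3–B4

Checking the three conditions: (i) the bags cover all of {0, 1, 2, 3, 4, 5}; (ii) for each edge, some bag contains both endpoints; (iii) the bags containing any fixed vertex form a subtree. All hold, so the decomposition is valid with width 3 − 1 = 2.

Yes; width 2.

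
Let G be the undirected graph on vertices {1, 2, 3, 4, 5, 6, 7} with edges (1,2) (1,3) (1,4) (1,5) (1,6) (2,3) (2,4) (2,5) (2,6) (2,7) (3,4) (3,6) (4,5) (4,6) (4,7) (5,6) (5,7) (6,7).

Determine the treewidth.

A width-4 tree decomposition is:
Bags: B1 = {2, 4, 5, 6, 7}  B2 = {1, 2, 4, 5, 6}  B3 = {1, 2, 3, 4, 6}
Tree: B1–B2, B2–B3
Each bag holds 5 vertices, so the decomposition has width 4, which upper-bounds the treewidth. Conversely, {1, 2, 3, 4, 6} is a clique of size 5, and the vertices of any clique must share a bag in every tree decomposition; so some bag has ≥ 5 vertices and tw(G) ≥ 4. Therefore the treewidth is 4.

4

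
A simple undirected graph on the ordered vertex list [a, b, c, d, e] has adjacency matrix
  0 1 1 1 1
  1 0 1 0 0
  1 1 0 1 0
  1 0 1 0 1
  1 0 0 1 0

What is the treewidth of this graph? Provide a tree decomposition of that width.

Treewidth 2.
One such decomposition:
Bags: B1 = {a, b, c}  B2 = {a, c, d}  B3 = {a, d, e}
Tree: B1–B2, B2–B3

The largest bag has 3 vertices, giving width 2; this decomposition certifies tw(G) ≤ 2. Conversely, {a, d, e} is a clique of size 3, and the vertices of any clique must share a bag in every tree decomposition; so some bag has ≥ 3 vertices and tw(G) ≥ 2. The upper and lower bounds meet at 2, so that is the treewidth.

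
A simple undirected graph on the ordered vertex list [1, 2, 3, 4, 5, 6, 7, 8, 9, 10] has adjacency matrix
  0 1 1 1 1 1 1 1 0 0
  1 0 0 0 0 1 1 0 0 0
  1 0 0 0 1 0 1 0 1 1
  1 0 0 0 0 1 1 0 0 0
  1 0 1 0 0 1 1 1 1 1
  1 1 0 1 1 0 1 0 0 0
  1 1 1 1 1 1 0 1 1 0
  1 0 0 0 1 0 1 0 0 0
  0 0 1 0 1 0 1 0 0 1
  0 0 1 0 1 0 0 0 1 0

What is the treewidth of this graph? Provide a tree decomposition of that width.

Treewidth 3.
One such decomposition:
Bags: B1 = {3, 5, 7, 9}  B2 = {1, 3, 5, 7}  B3 = {1, 5, 6, 7}  B4 = {1, 2, 6, 7}  B5 = {3, 5, 9, 10}  B6 = {1, 5, 7, 8}  B7 = {1, 4, 6, 7}
Tree: B1–B2, B2–B3, B3–B4, B1–B5, B2–B6, B4–B7

Each bag holds 4 vertices, so the decomposition has width 3, which upper-bounds the treewidth. On the other hand G contains the 4-clique {3, 5, 9, 10}. A clique must lie in a single bag of any decomposition, so no decomposition can have width below 3. Therefore the treewidth is 3.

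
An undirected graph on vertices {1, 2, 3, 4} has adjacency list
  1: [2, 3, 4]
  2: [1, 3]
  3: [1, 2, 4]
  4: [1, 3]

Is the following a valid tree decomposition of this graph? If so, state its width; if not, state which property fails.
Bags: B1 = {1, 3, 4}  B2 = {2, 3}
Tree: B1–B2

A tree decomposition must satisfy three properties: every vertex lies in some bag; for every edge, both endpoints lie together in some bag; and for every vertex, the bags containing it form a connected subtree. Here edge (1,2) lies in no bag, so the decomposition is invalid.

No — edge (1,2) lies in no bag.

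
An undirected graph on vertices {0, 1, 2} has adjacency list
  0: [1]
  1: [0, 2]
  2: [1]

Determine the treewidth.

A width-1 tree decomposition is:
Bags: B1 = {1, 2}  B2 = {0, 1}
Tree: B1–B2
Every bag has size at most 2, so the width is 2 − 1 = 1 and tw(G) ≤ 1. G has an edge, so its treewidth is at least 1. Therefore the treewidth is 1.

1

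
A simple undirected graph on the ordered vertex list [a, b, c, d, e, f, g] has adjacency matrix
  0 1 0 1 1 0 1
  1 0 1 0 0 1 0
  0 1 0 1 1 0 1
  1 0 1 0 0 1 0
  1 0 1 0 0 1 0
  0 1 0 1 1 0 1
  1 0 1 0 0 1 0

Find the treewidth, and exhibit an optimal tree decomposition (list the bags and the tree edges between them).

Every bag has size at most 4, so the width is 4 − 1 = 3 and tw(G) ≤ 3. For the lower bound: the 4 vertex sets {a,g}, {e,f}, {c}, {b} are disjoint, each induces a connected subgraph, and every pair is joined by at least one edge of G. Contracting each set to a single vertex therefore yields K_{4} as a minor, and since treewidth is minor-monotone, tw(G) ≥ tw(K_{4}) = 3. Hence tw(G) = 3 exactly.

Treewidth 3.
One optimal decomposition is:
Bags: B1 = {a, c, f, g}  B2 = {a, c, e, f}  B3 = {a, b, c, f}  B4 = {a, c, d, f}
Tree: B1–B2, B2–B3, B3–B4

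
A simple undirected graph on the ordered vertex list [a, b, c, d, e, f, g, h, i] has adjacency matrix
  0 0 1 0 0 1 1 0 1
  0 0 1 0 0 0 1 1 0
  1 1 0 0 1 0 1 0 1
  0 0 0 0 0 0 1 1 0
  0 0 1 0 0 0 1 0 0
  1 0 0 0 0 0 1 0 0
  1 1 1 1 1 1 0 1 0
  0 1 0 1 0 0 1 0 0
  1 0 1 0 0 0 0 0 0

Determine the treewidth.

A width-2 tree decomposition is:
Bags: B1 = {b, c, g}  B2 = {b, g, h}  B3 = {a, c, g}  B4 = {a, c, i}  B5 = {c, e, g}  B6 = {a, f, g}  B7 = {d, g, h}
Tree: B1–B2, B1–B3, B3–B4, B3–B5, B3–B6, B2–B7
The largest bag has 3 vertices, giving width 2; this decomposition certifies tw(G) ≤ 2. Conversely, {d, g, h} is a clique of size 3, and the vertices of any clique must share a bag in every tree decomposition; so some bag has ≥ 3 vertices and tw(G) ≥ 2. The upper and lower bounds meet at 2, so that is the treewidth.

2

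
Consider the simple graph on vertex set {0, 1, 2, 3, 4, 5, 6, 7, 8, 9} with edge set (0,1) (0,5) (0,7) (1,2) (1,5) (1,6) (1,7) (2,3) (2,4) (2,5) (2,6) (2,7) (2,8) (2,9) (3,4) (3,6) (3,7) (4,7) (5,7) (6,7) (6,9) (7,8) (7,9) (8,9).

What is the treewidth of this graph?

3

A width-3 tree decomposition is:
Bags: B1 = {0, 1, 5, 7}  B2 = {1, 2, 5, 7}  B3 = {1, 2, 6, 7}  B4 = {2, 6, 7, 9}  B5 = {2, 3, 6, 7}  B6 = {2, 3, 4, 7}  B7 = {2, 7, 8, 9}
Tree: B1–B2, B2–B3, B3–B4, B4–B5, B5–B6, B4–B7
The largest bag has 4 vertices, giving width 3; this decomposition certifies tw(G) ≤ 3. For the lower bound, the 4 vertices {0, 1, 5, 7} are pairwise adjacent, and any tree decomposition puts a clique entirely inside one bag — forcing width ≥ 3. Hence tw(G) = 3 exactly.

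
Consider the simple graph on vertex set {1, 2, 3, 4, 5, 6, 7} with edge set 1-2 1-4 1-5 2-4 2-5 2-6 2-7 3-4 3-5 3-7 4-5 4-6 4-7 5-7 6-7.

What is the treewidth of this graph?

A width-3 tree decomposition is:
Bags: B1 = {2, 4, 6, 7}  B2 = {2, 4, 5, 7}  B3 = {1, 2, 4, 5}  B4 = {3, 4, 5, 7}
Tree: B1–B2, B2–B3, B2–B4
The largest bag has 4 vertices, giving width 3; this decomposition certifies tw(G) ≤ 3. On the other hand G contains the 4-clique {1, 2, 4, 5}. A clique must lie in a single bag of any decomposition, so no decomposition can have width below 3. Combining the bounds, tw(G) = 3.

3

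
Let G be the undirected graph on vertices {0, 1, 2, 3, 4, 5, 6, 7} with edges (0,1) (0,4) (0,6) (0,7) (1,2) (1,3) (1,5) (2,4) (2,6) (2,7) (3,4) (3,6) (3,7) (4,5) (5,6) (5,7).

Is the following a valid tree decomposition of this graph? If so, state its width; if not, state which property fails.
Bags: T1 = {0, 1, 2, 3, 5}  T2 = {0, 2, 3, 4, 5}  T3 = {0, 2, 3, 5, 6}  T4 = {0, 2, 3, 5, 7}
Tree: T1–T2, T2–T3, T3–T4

Vertex coverage: the bags together contain {0, 1, 2, 3, 4, 5, 6, 7}, the full vertex set. Edge coverage: each edge of G has both endpoints in at least one bag. Running intersection: for every vertex, the bags containing it form a connected subtree. All three properties hold, so this is a valid tree decomposition of width max|bag| − 1 = 4, and hence tw(G) ≤ 4.

Yes; width 4.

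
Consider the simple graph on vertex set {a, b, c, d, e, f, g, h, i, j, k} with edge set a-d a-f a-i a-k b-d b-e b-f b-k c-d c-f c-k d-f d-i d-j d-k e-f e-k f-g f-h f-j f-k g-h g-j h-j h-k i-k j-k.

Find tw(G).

3

A width-3 tree decomposition is:
Bags: B1 = {d, f, j, k}  B2 = {b, d, f, k}  B3 = {b, e, f, k}  B4 = {c, d, f, k}  B5 = {f, h, j, k}  B6 = {a, d, f, k}  B7 = {f, g, h, j}  B8 = {a, d, i, k}
Tree: B1–B2, B2–B3, B1–B4, B1–B5, B2–B6, B5–B7, B6–B8
The largest bag has 4 vertices, giving width 3; this decomposition certifies tw(G) ≤ 3. On the other hand G contains the 4-clique {f, g, h, j}. A clique must lie in a single bag of any decomposition, so no decomposition can have width below 3. Therefore the treewidth is 3.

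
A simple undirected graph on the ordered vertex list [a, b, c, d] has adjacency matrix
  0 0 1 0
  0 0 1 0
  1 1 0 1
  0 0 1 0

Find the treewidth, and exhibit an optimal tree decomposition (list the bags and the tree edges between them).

The largest bag has 2 vertices, giving width 1; this decomposition certifies tw(G) ≤ 1. Since G has at least one edge (e.g. c–b), it is not an edgeless graph, so tw(G) ≥ 1. The upper and lower bounds meet at 1, so that is the treewidth.

Treewidth 1.
One optimal decomposition is:
Bags: B1 = {b, c}  B2 = {c, d}  B3 = {a, c}
Tree: B1–B2, B2–B3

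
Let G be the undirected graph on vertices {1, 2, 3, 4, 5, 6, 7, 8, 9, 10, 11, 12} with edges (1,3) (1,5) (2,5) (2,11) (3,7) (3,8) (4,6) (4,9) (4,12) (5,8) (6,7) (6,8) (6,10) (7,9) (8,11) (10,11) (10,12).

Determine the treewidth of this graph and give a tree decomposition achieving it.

The largest bag has 4 vertices, giving width 3; this decomposition certifies tw(G) ≤ 3. For the lower bound: the 4 vertex sets {4,9,12}, {7}, {6}, {3,8,10,11} are disjoint, each induces a connected subgraph, and every pair is joined by at least one edge of G. Contracting each set to a single vertex therefore yields K_{4} as a minor, and since treewidth is minor-monotone, tw(G) ≥ tw(K_{4}) = 3. Therefore the treewidth is 3.

Treewidth 3.
One optimal decomposition is:
Bags: B1 = {4, 7, 9, 12}  B2 = {4, 6, 7, 12}  B3 = {6, 7, 10, 12}  B4 = {3, 6, 7, 10}  B5 = {3, 6, 8, 10}  B6 = {3, 8, 10, 11}  B7 = {1, 3, 8, 11}  B8 = {1, 5, 8, 11}  B9 = {1, 2, 5, 11}
Tree: B1–B2, B2–B3, B3–B4, B4–B5, B5–B6, B6–B7, B7–B8, B8–B9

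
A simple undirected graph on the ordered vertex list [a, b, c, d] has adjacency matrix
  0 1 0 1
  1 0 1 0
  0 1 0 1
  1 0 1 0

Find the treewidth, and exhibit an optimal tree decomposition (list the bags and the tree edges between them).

Treewidth 2.
Bags: B1 = {a, c, d}  B2 = {a, b, c}
Tree: B1–B2

The largest bag has 3 vertices, giving width 2; this decomposition certifies tw(G) ≤ 2. The edges c–d–a–b–c form a cycle, so G is not a tree and its treewidth is at least 2. Combining the bounds, tw(G) = 2.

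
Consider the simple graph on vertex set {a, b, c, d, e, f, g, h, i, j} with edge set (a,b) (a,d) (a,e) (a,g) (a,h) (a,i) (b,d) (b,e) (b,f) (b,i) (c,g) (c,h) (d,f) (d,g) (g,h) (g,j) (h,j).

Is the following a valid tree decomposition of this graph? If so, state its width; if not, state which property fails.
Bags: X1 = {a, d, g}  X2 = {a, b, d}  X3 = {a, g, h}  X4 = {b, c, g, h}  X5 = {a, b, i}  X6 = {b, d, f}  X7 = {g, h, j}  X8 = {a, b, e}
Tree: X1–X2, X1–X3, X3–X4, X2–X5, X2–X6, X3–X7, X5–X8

No — bags containing vertex b are not connected in the tree.

A tree decomposition must satisfy three properties: every vertex lies in some bag; for every edge, both endpoints lie together in some bag; and for every vertex, the bags containing it form a connected subtree. Here bags containing vertex b are not connected in the tree, so the decomposition is invalid.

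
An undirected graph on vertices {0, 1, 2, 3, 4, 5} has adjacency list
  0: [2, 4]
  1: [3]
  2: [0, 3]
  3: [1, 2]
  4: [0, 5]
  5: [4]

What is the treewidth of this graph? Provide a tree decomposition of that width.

Every bag has size at most 2, so the width is 2 − 1 = 1 and tw(G) ≤ 1. G has an edge, so its treewidth is at least 1. Therefore the treewidth is 1.

Treewidth 1.
Bags: B1 = {4, 5}  B2 = {0, 4}  B3 = {0, 2}  B4 = {2, 3}  B5 = {1, 3}
Tree: B1–B2, B2–B3, B3–B4, B4–B5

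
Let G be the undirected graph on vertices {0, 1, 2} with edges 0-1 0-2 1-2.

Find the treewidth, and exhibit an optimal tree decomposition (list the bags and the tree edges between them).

Treewidth 2.
One optimal decomposition is:
Bags: B1 = {0, 1, 2}
Tree: (single bag)

A single bag containing all 3 vertices is trivially a valid decomposition of width 2. For the lower bound, the 3 vertices {0, 1, 2} are pairwise adjacent, and any tree decomposition puts a clique entirely inside one bag — forcing width ≥ 2. Hence tw(G) = 2 exactly.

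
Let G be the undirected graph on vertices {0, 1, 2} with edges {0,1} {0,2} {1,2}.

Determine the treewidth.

A width-2 tree decomposition is:
Bags: B1 = {0, 1, 2}
Tree: (single bag)
With just one bag of size 3, the width is 3 − 1 = 2, so tw(G) ≤ 2. For the lower bound, the 3 vertices {0, 1, 2} are pairwise adjacent, and any tree decomposition puts a clique entirely inside one bag — forcing width ≥ 2. Hence tw(G) = 2 exactly.

2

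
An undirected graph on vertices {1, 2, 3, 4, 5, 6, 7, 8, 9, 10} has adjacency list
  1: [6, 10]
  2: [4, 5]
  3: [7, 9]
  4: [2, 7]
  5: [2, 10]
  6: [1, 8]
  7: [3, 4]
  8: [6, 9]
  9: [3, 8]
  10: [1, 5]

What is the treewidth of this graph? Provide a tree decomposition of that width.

Each bag holds 3 vertices, so the decomposition has width 2, which upper-bounds the treewidth. For the lower bound, G contains the cycle 2–5–10–1–6–8–9–3–7–4–2, so G is not a forest; only forests have treewidth ≤ 1, hence tw(G) ≥ 2. Hence tw(G) = 2 exactly.

Treewidth 2.
One optimal decomposition is:
Bags: B1 = {2, 5, 10}  B2 = {1, 2, 10}  B3 = {1, 2, 6}  B4 = {2, 6, 8}  B5 = {2, 8, 9}  B6 = {2, 3, 9}  B7 = {2, 3, 7}  B8 = {2, 4, 7}
Tree: B1–B2, B2–B3, B3–B4, B4–B5, B5–B6, B6–B7, B7–B8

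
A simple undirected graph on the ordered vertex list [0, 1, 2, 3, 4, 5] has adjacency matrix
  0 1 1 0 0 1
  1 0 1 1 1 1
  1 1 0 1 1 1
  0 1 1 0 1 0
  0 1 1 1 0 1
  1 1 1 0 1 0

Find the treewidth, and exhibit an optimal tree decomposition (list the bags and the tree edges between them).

Treewidth 3.
One such decomposition:
Bags: B1 = {0, 1, 2, 5}  B2 = {1, 2, 4, 5}  B3 = {1, 2, 3, 4}
Tree: B1–B2, B2–B3

Each bag holds 4 vertices, so the decomposition has width 3, which upper-bounds the treewidth. Conversely, {0, 1, 2, 5} is a clique of size 4, and the vertices of any clique must share a bag in every tree decomposition; so some bag has ≥ 4 vertices and tw(G) ≥ 3. Therefore the treewidth is 3.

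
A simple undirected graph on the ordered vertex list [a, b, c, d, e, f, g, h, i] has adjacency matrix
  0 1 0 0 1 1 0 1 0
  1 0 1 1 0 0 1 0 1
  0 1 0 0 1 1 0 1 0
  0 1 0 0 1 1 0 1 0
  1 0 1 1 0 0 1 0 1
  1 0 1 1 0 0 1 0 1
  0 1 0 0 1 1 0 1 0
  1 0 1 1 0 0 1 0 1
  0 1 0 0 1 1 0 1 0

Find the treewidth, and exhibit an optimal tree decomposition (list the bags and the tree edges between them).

Treewidth 4.
One such decomposition:
Bags: B1 = {a, b, e, f, h}  B2 = {b, c, e, f, h}  B3 = {b, e, f, h, i}  B4 = {b, d, e, f, h}  B5 = {b, e, f, g, h}
Tree: B1–B2, B2–B3, B3–B4, B4–B5

Every bag has size at most 5, so the width is 5 − 1 = 4 and tw(G) ≤ 4. For the lower bound: the 5 vertex sets {a,h}, {c,e}, {f,i}, {b}, {d} are disjoint, each induces a connected subgraph, and every pair is joined by at least one edge of G. Contracting each set to a single vertex therefore yields K_{5} as a minor, and since treewidth is minor-monotone, tw(G) ≥ tw(K_{5}) = 4. Combining the bounds, tw(G) = 4.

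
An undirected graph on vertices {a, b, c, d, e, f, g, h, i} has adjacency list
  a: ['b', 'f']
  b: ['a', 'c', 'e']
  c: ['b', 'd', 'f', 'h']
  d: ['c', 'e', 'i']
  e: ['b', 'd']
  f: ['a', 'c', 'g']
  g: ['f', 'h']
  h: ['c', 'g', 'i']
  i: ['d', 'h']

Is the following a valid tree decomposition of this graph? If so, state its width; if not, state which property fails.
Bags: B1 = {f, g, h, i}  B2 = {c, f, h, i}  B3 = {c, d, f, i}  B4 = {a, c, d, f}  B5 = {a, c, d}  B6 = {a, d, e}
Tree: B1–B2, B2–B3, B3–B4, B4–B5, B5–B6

A tree decomposition must satisfy three properties: every vertex lies in some bag; for every edge, both endpoints lie together in some bag; and for every vertex, the bags containing it form a connected subtree. Here vertex b appears in no bag, so the decomposition is invalid.

No — vertex b appears in no bag.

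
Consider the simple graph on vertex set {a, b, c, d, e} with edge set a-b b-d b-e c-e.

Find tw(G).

1

A width-1 tree decomposition is:
Bags: B1 = {c, e}  B2 = {b, e}  B3 = {b, d}  B4 = {a, b}
Tree: B1–B2, B2–B3, B3–B4
The largest bag has 2 vertices, giving width 1; this decomposition certifies tw(G) ≤ 1. Since G has at least one edge (e.g. c–e), it is not an edgeless graph, so tw(G) ≥ 1. Hence tw(G) = 1 exactly.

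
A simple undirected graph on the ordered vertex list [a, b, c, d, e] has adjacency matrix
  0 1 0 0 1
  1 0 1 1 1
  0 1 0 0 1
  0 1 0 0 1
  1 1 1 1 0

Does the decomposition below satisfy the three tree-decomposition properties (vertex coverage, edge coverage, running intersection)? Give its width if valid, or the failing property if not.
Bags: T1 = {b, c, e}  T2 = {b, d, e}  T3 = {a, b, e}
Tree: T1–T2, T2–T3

Every vertex of G appears in some bag (union = {a, b, c, d, e}); every edge is covered by a bag; and for each vertex v the set of bags containing v is connected in the bag tree. The decomposition is therefore valid. The largest bag has 3 vertices, so the width is 2.

Yes; width 2.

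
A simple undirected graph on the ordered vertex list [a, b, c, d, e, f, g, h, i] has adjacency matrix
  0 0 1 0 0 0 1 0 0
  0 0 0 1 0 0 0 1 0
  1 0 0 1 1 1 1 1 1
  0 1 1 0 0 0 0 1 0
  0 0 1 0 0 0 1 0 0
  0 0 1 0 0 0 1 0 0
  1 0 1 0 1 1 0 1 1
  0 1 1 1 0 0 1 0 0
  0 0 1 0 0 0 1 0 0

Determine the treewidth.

A width-2 tree decomposition is:
Bags: B1 = {c, g, h}  B2 = {c, d, h}  B3 = {c, f, g}  B4 = {b, d, h}  B5 = {a, c, g}  B6 = {c, g, i}  B7 = {c, e, g}
Tree: B1–B2, B1–B3, B2–B4, B3–B5, B1–B6, B1–B7
The largest bag has 3 vertices, giving width 2; this decomposition certifies tw(G) ≤ 2. For the lower bound, the 3 vertices {c, d, h} are pairwise adjacent, and any tree decomposition puts a clique entirely inside one bag — forcing width ≥ 2. The upper and lower bounds meet at 2, so that is the treewidth.

2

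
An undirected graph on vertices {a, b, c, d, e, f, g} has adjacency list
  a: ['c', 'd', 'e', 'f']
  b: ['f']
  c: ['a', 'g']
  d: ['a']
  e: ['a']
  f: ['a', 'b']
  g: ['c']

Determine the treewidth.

A width-1 tree decomposition is:
Bags: B1 = {a, f}  B2 = {b, f}  B3 = {a, e}  B4 = {a, c}  B5 = {a, d}  B6 = {c, g}
Tree: B1–B2, B1–B3, B3–B4, B1–B5, B4–B6
Every bag has size at most 2, so the width is 2 − 1 = 1 and tw(G) ≤ 1. Since G has at least one edge (e.g. f–a), it is not an edgeless graph, so tw(G) ≥ 1. Hence tw(G) = 1 exactly.

1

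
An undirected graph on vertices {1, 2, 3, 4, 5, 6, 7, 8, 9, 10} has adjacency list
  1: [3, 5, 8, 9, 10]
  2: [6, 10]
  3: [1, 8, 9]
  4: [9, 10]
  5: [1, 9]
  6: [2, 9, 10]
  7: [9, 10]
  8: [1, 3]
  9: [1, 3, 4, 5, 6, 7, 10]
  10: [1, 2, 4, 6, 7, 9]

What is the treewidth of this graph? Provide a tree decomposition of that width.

The largest bag has 3 vertices, giving width 2; this decomposition certifies tw(G) ≤ 2. On the other hand G contains the 3-clique {1, 3, 8}. A clique must lie in a single bag of any decomposition, so no decomposition can have width below 2. Therefore the treewidth is 2.

Treewidth 2.
One optimal decomposition is:
Bags: B1 = {6, 9, 10}  B2 = {1, 9, 10}  B3 = {1, 3, 9}  B4 = {7, 9, 10}  B5 = {1, 3, 8}  B6 = {2, 6, 10}  B7 = {1, 5, 9}  B8 = {4, 9, 10}
Tree: B1–B2, B2–B3, B2–B4, B3–B5, B1–B6, B2–B7, B4–B8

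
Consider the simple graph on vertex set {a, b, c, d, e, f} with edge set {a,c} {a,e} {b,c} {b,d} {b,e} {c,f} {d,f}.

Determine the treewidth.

2

A width-2 tree decomposition is:
Bags: B1 = {a, c, e}  B2 = {b, c, e}  B3 = {b, c, f}  B4 = {b, d, f}
Tree: B1–B2, B2–B3, B3–B4
The largest bag has 3 vertices, giving width 2; this decomposition certifies tw(G) ≤ 2. Since a–e–b–c–a is a cycle in G, G is not acyclic. Forests are exactly the graphs of treewidth ≤ 1, so tw(G) ≥ 2. The upper and lower bounds meet at 2, so that is the treewidth.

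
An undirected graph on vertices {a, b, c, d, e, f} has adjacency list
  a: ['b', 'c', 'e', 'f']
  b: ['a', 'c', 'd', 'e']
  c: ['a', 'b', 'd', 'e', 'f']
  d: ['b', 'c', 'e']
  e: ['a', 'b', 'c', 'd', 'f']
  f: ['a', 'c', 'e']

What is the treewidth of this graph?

A width-3 tree decomposition is:
Bags: B1 = {a, b, c, e}  B2 = {b, c, d, e}  B3 = {a, c, e, f}
Tree: B1–B2, B1–B3
Each bag holds 4 vertices, so the decomposition has width 3, which upper-bounds the treewidth. On the other hand G contains the 4-clique {a, c, e, f}. A clique must lie in a single bag of any decomposition, so no decomposition can have width below 3. Hence tw(G) = 3 exactly.

3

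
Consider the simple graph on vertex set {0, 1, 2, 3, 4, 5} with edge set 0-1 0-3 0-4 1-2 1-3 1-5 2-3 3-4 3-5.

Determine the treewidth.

2

A width-2 tree decomposition is:
Bags: B1 = {1, 2, 3}  B2 = {0, 1, 3}  B3 = {1, 3, 5}  B4 = {0, 3, 4}
Tree: B1–B2, B1–B3, B2–B4
Each bag holds 3 vertices, so the decomposition has width 2, which upper-bounds the treewidth. For the lower bound, the 3 vertices {0, 1, 3} are pairwise adjacent, and any tree decomposition puts a clique entirely inside one bag — forcing width ≥ 2. Therefore the treewidth is 2.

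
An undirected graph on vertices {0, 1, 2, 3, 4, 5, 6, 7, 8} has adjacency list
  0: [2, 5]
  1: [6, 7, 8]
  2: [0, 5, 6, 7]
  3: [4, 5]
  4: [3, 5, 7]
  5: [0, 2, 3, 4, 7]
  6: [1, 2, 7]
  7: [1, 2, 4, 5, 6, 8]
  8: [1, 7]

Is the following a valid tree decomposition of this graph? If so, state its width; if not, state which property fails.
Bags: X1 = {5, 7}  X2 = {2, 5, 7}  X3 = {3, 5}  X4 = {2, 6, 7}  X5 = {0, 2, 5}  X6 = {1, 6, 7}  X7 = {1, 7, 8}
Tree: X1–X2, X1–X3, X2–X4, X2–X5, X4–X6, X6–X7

No — vertex 4 appears in no bag.

A tree decomposition must satisfy three properties: every vertex lies in some bag; for every edge, both endpoints lie together in some bag; and for every vertex, the bags containing it form a connected subtree. Here vertex 4 appears in no bag, so the decomposition is invalid.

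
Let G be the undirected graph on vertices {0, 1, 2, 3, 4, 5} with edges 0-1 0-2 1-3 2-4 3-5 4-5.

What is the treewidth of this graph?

2

A width-2 tree decomposition is:
Bags: B1 = {0, 1, 3}  B2 = {0, 3, 5}  B3 = {0, 4, 5}  B4 = {0, 2, 4}
Tree: B1–B2, B2–B3, B3–B4
Every bag has size at most 3, so the width is 3 − 1 = 2 and tw(G) ≤ 2. For the lower bound, G contains the cycle 0–1–3–5–4–2–0, so G is not a forest; only forests have treewidth ≤ 1, hence tw(G) ≥ 2. Therefore the treewidth is 2.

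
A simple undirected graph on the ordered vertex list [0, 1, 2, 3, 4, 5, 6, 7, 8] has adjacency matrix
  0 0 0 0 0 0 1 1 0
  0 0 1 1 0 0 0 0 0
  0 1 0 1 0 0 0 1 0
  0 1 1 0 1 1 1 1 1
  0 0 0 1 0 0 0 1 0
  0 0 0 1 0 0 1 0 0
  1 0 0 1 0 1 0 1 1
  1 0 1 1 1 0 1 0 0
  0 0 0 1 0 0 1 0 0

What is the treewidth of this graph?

A width-2 tree decomposition is:
Bags: B1 = {3, 6, 7}  B2 = {3, 6, 8}  B3 = {2, 3, 7}  B4 = {0, 6, 7}  B5 = {3, 5, 6}  B6 = {1, 2, 3}  B7 = {3, 4, 7}
Tree: B1–B2, B1–B3, B1–B4, B1–B5, B3–B6, B1–B7
Each bag holds 3 vertices, so the decomposition has width 2, which upper-bounds the treewidth. Conversely, {0, 6, 7} is a clique of size 3, and the vertices of any clique must share a bag in every tree decomposition; so some bag has ≥ 3 vertices and tw(G) ≥ 2. The upper and lower bounds meet at 2, so that is the treewidth.

2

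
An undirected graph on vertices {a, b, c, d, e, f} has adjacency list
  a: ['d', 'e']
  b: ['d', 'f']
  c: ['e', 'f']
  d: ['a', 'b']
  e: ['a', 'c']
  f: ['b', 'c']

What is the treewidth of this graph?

2

A width-2 tree decomposition is:
Bags: B1 = {b, d, f}  B2 = {a, d, f}  B3 = {a, e, f}  B4 = {c, e, f}
Tree: B1–B2, B2–B3, B3–B4
The largest bag has 3 vertices, giving width 2; this decomposition certifies tw(G) ≤ 2. Since f–b–d–a–e–c–f is a cycle in G, G is not acyclic. Forests are exactly the graphs of treewidth ≤ 1, so tw(G) ≥ 2. Hence tw(G) = 2 exactly.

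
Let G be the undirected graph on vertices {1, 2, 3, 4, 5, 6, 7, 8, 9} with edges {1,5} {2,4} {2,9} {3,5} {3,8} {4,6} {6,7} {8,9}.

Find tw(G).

1

A width-1 tree decomposition is:
Bags: B1 = {6, 7}  B2 = {4, 6}  B3 = {2, 4}  B4 = {2, 9}  B5 = {8, 9}  B6 = {3, 8}  B7 = {3, 5}  B8 = {1, 5}
Tree: B1–B2, B2–B3, B3–B4, B4–B5, B5–B6, B6–B7, B7–B8
The largest bag has 2 vertices, giving width 1; this decomposition certifies tw(G) ≤ 1. G has an edge, so its treewidth is at least 1. Therefore the treewidth is 1.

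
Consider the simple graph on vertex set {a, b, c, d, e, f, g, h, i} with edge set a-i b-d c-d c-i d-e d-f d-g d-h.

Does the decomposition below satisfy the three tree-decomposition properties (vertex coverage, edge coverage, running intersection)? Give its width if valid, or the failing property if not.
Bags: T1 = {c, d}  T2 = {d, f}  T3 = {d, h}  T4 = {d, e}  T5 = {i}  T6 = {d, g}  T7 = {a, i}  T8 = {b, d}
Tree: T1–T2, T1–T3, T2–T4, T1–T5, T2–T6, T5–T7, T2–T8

No — edge (c,i) lies in no bag.

A tree decomposition must satisfy three properties: every vertex lies in some bag; for every edge, both endpoints lie together in some bag; and for every vertex, the bags containing it form a connected subtree. Here edge (c,i) lies in no bag, so the decomposition is invalid.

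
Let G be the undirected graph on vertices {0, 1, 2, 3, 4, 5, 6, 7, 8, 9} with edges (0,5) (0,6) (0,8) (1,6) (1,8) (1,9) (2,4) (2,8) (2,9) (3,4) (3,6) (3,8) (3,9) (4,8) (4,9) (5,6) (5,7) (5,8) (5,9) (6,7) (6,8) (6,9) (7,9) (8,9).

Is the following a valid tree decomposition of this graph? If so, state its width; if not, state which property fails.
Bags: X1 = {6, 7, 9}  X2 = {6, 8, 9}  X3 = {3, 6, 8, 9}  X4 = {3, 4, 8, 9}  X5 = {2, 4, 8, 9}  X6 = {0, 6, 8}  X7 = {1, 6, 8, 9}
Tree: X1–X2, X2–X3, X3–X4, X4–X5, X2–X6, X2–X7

A tree decomposition must satisfy three properties: every vertex lies in some bag; for every edge, both endpoints lie together in some bag; and for every vertex, the bags containing it form a connected subtree. Here vertex 5 appears in no bag, so the decomposition is invalid.

No — vertex 5 appears in no bag.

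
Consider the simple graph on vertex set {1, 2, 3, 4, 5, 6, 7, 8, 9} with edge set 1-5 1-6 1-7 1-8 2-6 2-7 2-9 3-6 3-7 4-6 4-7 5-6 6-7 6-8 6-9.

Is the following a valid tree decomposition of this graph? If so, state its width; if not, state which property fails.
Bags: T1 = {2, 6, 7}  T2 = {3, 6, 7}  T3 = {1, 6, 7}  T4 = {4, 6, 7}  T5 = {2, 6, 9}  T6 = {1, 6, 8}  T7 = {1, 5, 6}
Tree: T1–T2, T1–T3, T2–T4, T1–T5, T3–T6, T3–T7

Yes; width 2.

Checking the three conditions: (i) the bags cover all of {1, 2, 3, 4, 5, 6, 7, 8, 9}; (ii) for each edge, some bag contains both endpoints; (iii) the bags containing any fixed vertex form a subtree. All hold, so the decomposition is valid with width 3 − 1 = 2.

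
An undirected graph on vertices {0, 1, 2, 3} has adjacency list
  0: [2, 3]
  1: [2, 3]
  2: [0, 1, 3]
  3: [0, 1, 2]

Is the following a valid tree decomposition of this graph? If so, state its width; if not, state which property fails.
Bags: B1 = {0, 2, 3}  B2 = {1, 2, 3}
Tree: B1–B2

Yes; width 2.

Every vertex of G appears in some bag (union = {0, 1, 2, 3}); every edge is covered by a bag; and for each vertex v the set of bags containing v is connected in the bag tree. The decomposition is therefore valid. The largest bag has 3 vertices, so the width is 2.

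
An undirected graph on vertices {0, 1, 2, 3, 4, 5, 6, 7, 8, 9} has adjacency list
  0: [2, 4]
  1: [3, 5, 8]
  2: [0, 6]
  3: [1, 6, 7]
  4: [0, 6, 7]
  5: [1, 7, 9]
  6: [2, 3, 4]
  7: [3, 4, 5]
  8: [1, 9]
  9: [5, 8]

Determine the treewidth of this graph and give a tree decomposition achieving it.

Every bag has size at most 3, so the width is 3 − 1 = 2 and tw(G) ≤ 2. The edges 9–8–1–5–9 form a cycle, so G is not a tree and its treewidth is at least 2. Combining the bounds, tw(G) = 2.

Treewidth 2.
One such decomposition:
Bags: B1 = {5, 8, 9}  B2 = {1, 5, 8}  B3 = {1, 5, 7}  B4 = {1, 3, 7}  B5 = {3, 4, 7}  B6 = {3, 4, 6}  B7 = {0, 4, 6}  B8 = {0, 2, 6}
Tree: B1–B2, B2–B3, B3–B4, B4–B5, B5–B6, B6–B7, B7–B8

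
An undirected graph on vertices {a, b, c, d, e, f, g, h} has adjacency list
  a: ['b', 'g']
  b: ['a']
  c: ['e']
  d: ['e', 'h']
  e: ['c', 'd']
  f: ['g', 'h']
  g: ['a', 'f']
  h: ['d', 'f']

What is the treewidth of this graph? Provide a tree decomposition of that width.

The largest bag has 2 vertices, giving width 1; this decomposition certifies tw(G) ≤ 1. Any graph with an edge has treewidth ≥ 1, and G has the edge b–a. Therefore the treewidth is 1.

Treewidth 1.
One optimal decomposition is:
Bags: B1 = {a, b}  B2 = {a, g}  B3 = {f, g}  B4 = {f, h}  B5 = {d, h}  B6 = {d, e}  B7 = {c, e}
Tree: B1–B2, B2–B3, B3–B4, B4–B5, B5–B6, B6–B7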